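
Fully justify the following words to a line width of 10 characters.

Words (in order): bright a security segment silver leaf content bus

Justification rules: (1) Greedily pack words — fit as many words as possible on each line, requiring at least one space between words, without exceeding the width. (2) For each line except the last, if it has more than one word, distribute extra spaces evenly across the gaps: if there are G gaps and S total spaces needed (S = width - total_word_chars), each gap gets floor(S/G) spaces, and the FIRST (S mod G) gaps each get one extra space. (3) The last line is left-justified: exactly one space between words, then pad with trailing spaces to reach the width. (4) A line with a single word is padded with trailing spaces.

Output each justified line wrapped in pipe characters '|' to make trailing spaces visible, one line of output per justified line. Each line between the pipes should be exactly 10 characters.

Line 1: ['bright', 'a'] (min_width=8, slack=2)
Line 2: ['security'] (min_width=8, slack=2)
Line 3: ['segment'] (min_width=7, slack=3)
Line 4: ['silver'] (min_width=6, slack=4)
Line 5: ['leaf'] (min_width=4, slack=6)
Line 6: ['content'] (min_width=7, slack=3)
Line 7: ['bus'] (min_width=3, slack=7)

Answer: |bright   a|
|security  |
|segment   |
|silver    |
|leaf      |
|content   |
|bus       |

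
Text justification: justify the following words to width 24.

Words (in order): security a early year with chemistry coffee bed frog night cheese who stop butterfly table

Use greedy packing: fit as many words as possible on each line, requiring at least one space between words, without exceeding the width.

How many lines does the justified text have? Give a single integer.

Line 1: ['security', 'a', 'early', 'year'] (min_width=21, slack=3)
Line 2: ['with', 'chemistry', 'coffee'] (min_width=21, slack=3)
Line 3: ['bed', 'frog', 'night', 'cheese'] (min_width=21, slack=3)
Line 4: ['who', 'stop', 'butterfly', 'table'] (min_width=24, slack=0)
Total lines: 4

Answer: 4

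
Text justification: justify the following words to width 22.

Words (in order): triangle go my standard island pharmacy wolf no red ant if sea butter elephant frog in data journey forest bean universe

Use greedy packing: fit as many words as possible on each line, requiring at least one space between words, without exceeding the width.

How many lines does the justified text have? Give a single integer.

Line 1: ['triangle', 'go', 'my'] (min_width=14, slack=8)
Line 2: ['standard', 'island'] (min_width=15, slack=7)
Line 3: ['pharmacy', 'wolf', 'no', 'red'] (min_width=20, slack=2)
Line 4: ['ant', 'if', 'sea', 'butter'] (min_width=17, slack=5)
Line 5: ['elephant', 'frog', 'in', 'data'] (min_width=21, slack=1)
Line 6: ['journey', 'forest', 'bean'] (min_width=19, slack=3)
Line 7: ['universe'] (min_width=8, slack=14)
Total lines: 7

Answer: 7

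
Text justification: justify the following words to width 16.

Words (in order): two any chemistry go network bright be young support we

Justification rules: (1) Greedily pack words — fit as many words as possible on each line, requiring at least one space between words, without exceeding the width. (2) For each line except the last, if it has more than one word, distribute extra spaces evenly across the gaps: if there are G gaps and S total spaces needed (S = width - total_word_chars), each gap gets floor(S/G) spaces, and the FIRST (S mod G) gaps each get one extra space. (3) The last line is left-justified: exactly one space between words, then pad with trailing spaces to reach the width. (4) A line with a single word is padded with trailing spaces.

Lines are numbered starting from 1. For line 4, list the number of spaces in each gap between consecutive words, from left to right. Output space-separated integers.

Line 1: ['two', 'any'] (min_width=7, slack=9)
Line 2: ['chemistry', 'go'] (min_width=12, slack=4)
Line 3: ['network', 'bright'] (min_width=14, slack=2)
Line 4: ['be', 'young', 'support'] (min_width=16, slack=0)
Line 5: ['we'] (min_width=2, slack=14)

Answer: 1 1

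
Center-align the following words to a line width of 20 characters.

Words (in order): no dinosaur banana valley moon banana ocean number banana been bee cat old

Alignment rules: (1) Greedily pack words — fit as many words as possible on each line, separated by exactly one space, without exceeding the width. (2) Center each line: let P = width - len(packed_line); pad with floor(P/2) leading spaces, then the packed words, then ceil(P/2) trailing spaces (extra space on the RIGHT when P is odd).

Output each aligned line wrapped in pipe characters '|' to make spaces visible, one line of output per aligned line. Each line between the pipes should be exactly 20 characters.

Line 1: ['no', 'dinosaur', 'banana'] (min_width=18, slack=2)
Line 2: ['valley', 'moon', 'banana'] (min_width=18, slack=2)
Line 3: ['ocean', 'number', 'banana'] (min_width=19, slack=1)
Line 4: ['been', 'bee', 'cat', 'old'] (min_width=16, slack=4)

Answer: | no dinosaur banana |
| valley moon banana |
|ocean number banana |
|  been bee cat old  |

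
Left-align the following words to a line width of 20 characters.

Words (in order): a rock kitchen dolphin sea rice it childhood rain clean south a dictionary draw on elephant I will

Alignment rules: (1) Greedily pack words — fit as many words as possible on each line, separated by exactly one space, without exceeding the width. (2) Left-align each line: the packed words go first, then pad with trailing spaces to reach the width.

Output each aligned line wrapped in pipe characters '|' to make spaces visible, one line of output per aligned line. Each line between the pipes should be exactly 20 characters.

Line 1: ['a', 'rock', 'kitchen'] (min_width=14, slack=6)
Line 2: ['dolphin', 'sea', 'rice', 'it'] (min_width=19, slack=1)
Line 3: ['childhood', 'rain', 'clean'] (min_width=20, slack=0)
Line 4: ['south', 'a', 'dictionary'] (min_width=18, slack=2)
Line 5: ['draw', 'on', 'elephant', 'I'] (min_width=18, slack=2)
Line 6: ['will'] (min_width=4, slack=16)

Answer: |a rock kitchen      |
|dolphin sea rice it |
|childhood rain clean|
|south a dictionary  |
|draw on elephant I  |
|will                |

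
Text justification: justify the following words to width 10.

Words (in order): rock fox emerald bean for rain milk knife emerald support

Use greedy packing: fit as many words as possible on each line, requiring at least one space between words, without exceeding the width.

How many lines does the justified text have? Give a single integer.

Answer: 7

Derivation:
Line 1: ['rock', 'fox'] (min_width=8, slack=2)
Line 2: ['emerald'] (min_width=7, slack=3)
Line 3: ['bean', 'for'] (min_width=8, slack=2)
Line 4: ['rain', 'milk'] (min_width=9, slack=1)
Line 5: ['knife'] (min_width=5, slack=5)
Line 6: ['emerald'] (min_width=7, slack=3)
Line 7: ['support'] (min_width=7, slack=3)
Total lines: 7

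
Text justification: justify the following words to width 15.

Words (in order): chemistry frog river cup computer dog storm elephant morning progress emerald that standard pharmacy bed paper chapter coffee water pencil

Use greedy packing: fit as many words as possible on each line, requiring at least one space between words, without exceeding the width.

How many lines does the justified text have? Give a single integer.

Answer: 12

Derivation:
Line 1: ['chemistry', 'frog'] (min_width=14, slack=1)
Line 2: ['river', 'cup'] (min_width=9, slack=6)
Line 3: ['computer', 'dog'] (min_width=12, slack=3)
Line 4: ['storm', 'elephant'] (min_width=14, slack=1)
Line 5: ['morning'] (min_width=7, slack=8)
Line 6: ['progress'] (min_width=8, slack=7)
Line 7: ['emerald', 'that'] (min_width=12, slack=3)
Line 8: ['standard'] (min_width=8, slack=7)
Line 9: ['pharmacy', 'bed'] (min_width=12, slack=3)
Line 10: ['paper', 'chapter'] (min_width=13, slack=2)
Line 11: ['coffee', 'water'] (min_width=12, slack=3)
Line 12: ['pencil'] (min_width=6, slack=9)
Total lines: 12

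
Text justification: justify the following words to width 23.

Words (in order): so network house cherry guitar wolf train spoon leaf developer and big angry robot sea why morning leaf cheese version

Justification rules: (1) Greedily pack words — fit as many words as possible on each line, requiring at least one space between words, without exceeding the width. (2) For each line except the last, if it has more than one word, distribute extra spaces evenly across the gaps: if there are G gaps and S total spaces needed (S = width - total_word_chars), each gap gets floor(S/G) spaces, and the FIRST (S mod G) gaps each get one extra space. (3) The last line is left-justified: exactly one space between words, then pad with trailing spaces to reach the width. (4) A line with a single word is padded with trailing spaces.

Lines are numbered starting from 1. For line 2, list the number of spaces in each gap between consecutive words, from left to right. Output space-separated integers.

Answer: 1 1 1

Derivation:
Line 1: ['so', 'network', 'house', 'cherry'] (min_width=23, slack=0)
Line 2: ['guitar', 'wolf', 'train', 'spoon'] (min_width=23, slack=0)
Line 3: ['leaf', 'developer', 'and', 'big'] (min_width=22, slack=1)
Line 4: ['angry', 'robot', 'sea', 'why'] (min_width=19, slack=4)
Line 5: ['morning', 'leaf', 'cheese'] (min_width=19, slack=4)
Line 6: ['version'] (min_width=7, slack=16)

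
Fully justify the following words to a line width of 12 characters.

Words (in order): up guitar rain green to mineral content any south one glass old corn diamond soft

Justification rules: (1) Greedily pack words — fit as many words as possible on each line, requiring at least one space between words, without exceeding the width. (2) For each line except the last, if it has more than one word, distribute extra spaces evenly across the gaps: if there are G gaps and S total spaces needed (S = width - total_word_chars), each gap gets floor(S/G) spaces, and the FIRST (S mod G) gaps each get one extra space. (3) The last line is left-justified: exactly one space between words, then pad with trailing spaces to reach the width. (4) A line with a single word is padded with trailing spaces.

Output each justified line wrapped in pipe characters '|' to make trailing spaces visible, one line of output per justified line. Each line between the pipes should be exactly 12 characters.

Answer: |up    guitar|
|rain   green|
|to   mineral|
|content  any|
|south    one|
|glass    old|
|corn diamond|
|soft        |

Derivation:
Line 1: ['up', 'guitar'] (min_width=9, slack=3)
Line 2: ['rain', 'green'] (min_width=10, slack=2)
Line 3: ['to', 'mineral'] (min_width=10, slack=2)
Line 4: ['content', 'any'] (min_width=11, slack=1)
Line 5: ['south', 'one'] (min_width=9, slack=3)
Line 6: ['glass', 'old'] (min_width=9, slack=3)
Line 7: ['corn', 'diamond'] (min_width=12, slack=0)
Line 8: ['soft'] (min_width=4, slack=8)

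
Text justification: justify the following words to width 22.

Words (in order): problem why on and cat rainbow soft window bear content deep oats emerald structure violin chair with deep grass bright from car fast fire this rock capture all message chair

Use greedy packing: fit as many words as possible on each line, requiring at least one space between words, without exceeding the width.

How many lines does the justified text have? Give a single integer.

Answer: 9

Derivation:
Line 1: ['problem', 'why', 'on', 'and', 'cat'] (min_width=22, slack=0)
Line 2: ['rainbow', 'soft', 'window'] (min_width=19, slack=3)
Line 3: ['bear', 'content', 'deep', 'oats'] (min_width=22, slack=0)
Line 4: ['emerald', 'structure'] (min_width=17, slack=5)
Line 5: ['violin', 'chair', 'with', 'deep'] (min_width=22, slack=0)
Line 6: ['grass', 'bright', 'from', 'car'] (min_width=21, slack=1)
Line 7: ['fast', 'fire', 'this', 'rock'] (min_width=19, slack=3)
Line 8: ['capture', 'all', 'message'] (min_width=19, slack=3)
Line 9: ['chair'] (min_width=5, slack=17)
Total lines: 9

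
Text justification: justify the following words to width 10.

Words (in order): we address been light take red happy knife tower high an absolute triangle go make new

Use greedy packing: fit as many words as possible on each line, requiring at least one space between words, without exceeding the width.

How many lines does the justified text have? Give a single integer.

Answer: 11

Derivation:
Line 1: ['we', 'address'] (min_width=10, slack=0)
Line 2: ['been', 'light'] (min_width=10, slack=0)
Line 3: ['take', 'red'] (min_width=8, slack=2)
Line 4: ['happy'] (min_width=5, slack=5)
Line 5: ['knife'] (min_width=5, slack=5)
Line 6: ['tower', 'high'] (min_width=10, slack=0)
Line 7: ['an'] (min_width=2, slack=8)
Line 8: ['absolute'] (min_width=8, slack=2)
Line 9: ['triangle'] (min_width=8, slack=2)
Line 10: ['go', 'make'] (min_width=7, slack=3)
Line 11: ['new'] (min_width=3, slack=7)
Total lines: 11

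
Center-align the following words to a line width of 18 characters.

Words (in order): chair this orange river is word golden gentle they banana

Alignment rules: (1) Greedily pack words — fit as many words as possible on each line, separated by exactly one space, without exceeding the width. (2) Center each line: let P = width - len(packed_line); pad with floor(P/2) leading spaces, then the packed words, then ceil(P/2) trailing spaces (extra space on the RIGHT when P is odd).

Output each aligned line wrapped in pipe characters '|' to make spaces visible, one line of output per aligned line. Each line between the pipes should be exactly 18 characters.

Answer: |chair this orange |
|  river is word   |
|golden gentle they|
|      banana      |

Derivation:
Line 1: ['chair', 'this', 'orange'] (min_width=17, slack=1)
Line 2: ['river', 'is', 'word'] (min_width=13, slack=5)
Line 3: ['golden', 'gentle', 'they'] (min_width=18, slack=0)
Line 4: ['banana'] (min_width=6, slack=12)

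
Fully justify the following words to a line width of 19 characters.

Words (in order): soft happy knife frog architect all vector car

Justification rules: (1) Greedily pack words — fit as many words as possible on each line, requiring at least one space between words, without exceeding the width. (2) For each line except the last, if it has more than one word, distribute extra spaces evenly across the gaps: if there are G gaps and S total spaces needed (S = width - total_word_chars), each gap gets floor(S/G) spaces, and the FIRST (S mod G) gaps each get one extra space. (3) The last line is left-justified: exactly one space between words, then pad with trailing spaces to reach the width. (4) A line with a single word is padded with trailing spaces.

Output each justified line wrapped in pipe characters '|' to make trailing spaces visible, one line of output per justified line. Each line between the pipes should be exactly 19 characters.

Line 1: ['soft', 'happy', 'knife'] (min_width=16, slack=3)
Line 2: ['frog', 'architect', 'all'] (min_width=18, slack=1)
Line 3: ['vector', 'car'] (min_width=10, slack=9)

Answer: |soft   happy  knife|
|frog  architect all|
|vector car         |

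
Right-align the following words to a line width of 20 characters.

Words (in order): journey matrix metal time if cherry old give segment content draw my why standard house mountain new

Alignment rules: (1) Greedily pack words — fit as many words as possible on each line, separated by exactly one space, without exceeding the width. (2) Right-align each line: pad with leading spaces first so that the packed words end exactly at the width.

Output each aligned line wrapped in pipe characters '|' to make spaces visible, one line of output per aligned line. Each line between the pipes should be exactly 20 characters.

Answer: |journey matrix metal|
|  time if cherry old|
|give segment content|
|draw my why standard|
|  house mountain new|

Derivation:
Line 1: ['journey', 'matrix', 'metal'] (min_width=20, slack=0)
Line 2: ['time', 'if', 'cherry', 'old'] (min_width=18, slack=2)
Line 3: ['give', 'segment', 'content'] (min_width=20, slack=0)
Line 4: ['draw', 'my', 'why', 'standard'] (min_width=20, slack=0)
Line 5: ['house', 'mountain', 'new'] (min_width=18, slack=2)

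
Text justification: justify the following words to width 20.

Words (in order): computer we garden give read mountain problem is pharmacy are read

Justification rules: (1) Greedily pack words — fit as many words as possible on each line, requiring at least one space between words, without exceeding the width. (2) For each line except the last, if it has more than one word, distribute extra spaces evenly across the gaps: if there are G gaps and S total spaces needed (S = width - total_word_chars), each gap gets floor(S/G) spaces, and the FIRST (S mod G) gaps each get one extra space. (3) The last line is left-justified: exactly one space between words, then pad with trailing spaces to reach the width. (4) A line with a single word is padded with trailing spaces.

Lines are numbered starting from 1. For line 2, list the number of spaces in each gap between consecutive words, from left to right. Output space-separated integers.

Line 1: ['computer', 'we', 'garden'] (min_width=18, slack=2)
Line 2: ['give', 'read', 'mountain'] (min_width=18, slack=2)
Line 3: ['problem', 'is', 'pharmacy'] (min_width=19, slack=1)
Line 4: ['are', 'read'] (min_width=8, slack=12)

Answer: 2 2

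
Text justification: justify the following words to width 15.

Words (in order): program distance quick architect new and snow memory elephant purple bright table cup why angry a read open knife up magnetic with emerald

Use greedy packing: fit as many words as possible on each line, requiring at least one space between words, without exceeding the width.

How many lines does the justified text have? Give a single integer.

Line 1: ['program'] (min_width=7, slack=8)
Line 2: ['distance', 'quick'] (min_width=14, slack=1)
Line 3: ['architect', 'new'] (min_width=13, slack=2)
Line 4: ['and', 'snow', 'memory'] (min_width=15, slack=0)
Line 5: ['elephant', 'purple'] (min_width=15, slack=0)
Line 6: ['bright', 'table'] (min_width=12, slack=3)
Line 7: ['cup', 'why', 'angry', 'a'] (min_width=15, slack=0)
Line 8: ['read', 'open', 'knife'] (min_width=15, slack=0)
Line 9: ['up', 'magnetic'] (min_width=11, slack=4)
Line 10: ['with', 'emerald'] (min_width=12, slack=3)
Total lines: 10

Answer: 10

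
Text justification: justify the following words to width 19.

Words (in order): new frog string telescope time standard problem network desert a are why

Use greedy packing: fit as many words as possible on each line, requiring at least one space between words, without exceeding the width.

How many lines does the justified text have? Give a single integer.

Answer: 5

Derivation:
Line 1: ['new', 'frog', 'string'] (min_width=15, slack=4)
Line 2: ['telescope', 'time'] (min_width=14, slack=5)
Line 3: ['standard', 'problem'] (min_width=16, slack=3)
Line 4: ['network', 'desert', 'a'] (min_width=16, slack=3)
Line 5: ['are', 'why'] (min_width=7, slack=12)
Total lines: 5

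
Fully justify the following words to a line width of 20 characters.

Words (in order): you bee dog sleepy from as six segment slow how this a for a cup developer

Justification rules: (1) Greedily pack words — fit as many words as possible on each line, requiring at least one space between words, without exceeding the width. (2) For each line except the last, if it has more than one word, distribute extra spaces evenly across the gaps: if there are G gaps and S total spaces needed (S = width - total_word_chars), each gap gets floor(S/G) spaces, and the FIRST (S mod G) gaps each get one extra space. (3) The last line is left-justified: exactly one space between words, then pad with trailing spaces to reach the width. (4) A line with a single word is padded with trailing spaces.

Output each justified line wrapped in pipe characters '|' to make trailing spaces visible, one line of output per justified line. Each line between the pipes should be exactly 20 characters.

Answer: |you  bee  dog sleepy|
|from  as six segment|
|slow  how this a for|
|a cup developer     |

Derivation:
Line 1: ['you', 'bee', 'dog', 'sleepy'] (min_width=18, slack=2)
Line 2: ['from', 'as', 'six', 'segment'] (min_width=19, slack=1)
Line 3: ['slow', 'how', 'this', 'a', 'for'] (min_width=19, slack=1)
Line 4: ['a', 'cup', 'developer'] (min_width=15, slack=5)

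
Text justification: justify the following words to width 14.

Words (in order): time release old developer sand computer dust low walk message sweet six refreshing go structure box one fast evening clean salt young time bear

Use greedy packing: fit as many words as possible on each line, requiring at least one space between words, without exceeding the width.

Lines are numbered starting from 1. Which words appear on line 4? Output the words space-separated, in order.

Answer: dust low walk

Derivation:
Line 1: ['time', 'release'] (min_width=12, slack=2)
Line 2: ['old', 'developer'] (min_width=13, slack=1)
Line 3: ['sand', 'computer'] (min_width=13, slack=1)
Line 4: ['dust', 'low', 'walk'] (min_width=13, slack=1)
Line 5: ['message', 'sweet'] (min_width=13, slack=1)
Line 6: ['six', 'refreshing'] (min_width=14, slack=0)
Line 7: ['go', 'structure'] (min_width=12, slack=2)
Line 8: ['box', 'one', 'fast'] (min_width=12, slack=2)
Line 9: ['evening', 'clean'] (min_width=13, slack=1)
Line 10: ['salt', 'young'] (min_width=10, slack=4)
Line 11: ['time', 'bear'] (min_width=9, slack=5)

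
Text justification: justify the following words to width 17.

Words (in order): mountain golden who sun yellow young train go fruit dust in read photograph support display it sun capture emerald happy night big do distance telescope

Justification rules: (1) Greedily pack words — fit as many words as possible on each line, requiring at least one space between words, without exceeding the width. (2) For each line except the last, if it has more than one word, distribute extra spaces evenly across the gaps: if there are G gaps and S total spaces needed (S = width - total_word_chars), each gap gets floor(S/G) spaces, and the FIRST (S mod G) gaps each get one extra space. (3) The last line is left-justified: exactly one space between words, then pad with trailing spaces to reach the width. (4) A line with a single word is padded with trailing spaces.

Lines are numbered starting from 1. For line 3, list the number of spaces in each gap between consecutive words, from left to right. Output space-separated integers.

Answer: 3 2

Derivation:
Line 1: ['mountain', 'golden'] (min_width=15, slack=2)
Line 2: ['who', 'sun', 'yellow'] (min_width=14, slack=3)
Line 3: ['young', 'train', 'go'] (min_width=14, slack=3)
Line 4: ['fruit', 'dust', 'in'] (min_width=13, slack=4)
Line 5: ['read', 'photograph'] (min_width=15, slack=2)
Line 6: ['support', 'display'] (min_width=15, slack=2)
Line 7: ['it', 'sun', 'capture'] (min_width=14, slack=3)
Line 8: ['emerald', 'happy'] (min_width=13, slack=4)
Line 9: ['night', 'big', 'do'] (min_width=12, slack=5)
Line 10: ['distance'] (min_width=8, slack=9)
Line 11: ['telescope'] (min_width=9, slack=8)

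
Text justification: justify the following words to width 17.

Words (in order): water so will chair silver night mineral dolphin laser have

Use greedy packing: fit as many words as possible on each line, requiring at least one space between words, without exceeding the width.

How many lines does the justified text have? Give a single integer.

Line 1: ['water', 'so', 'will'] (min_width=13, slack=4)
Line 2: ['chair', 'silver'] (min_width=12, slack=5)
Line 3: ['night', 'mineral'] (min_width=13, slack=4)
Line 4: ['dolphin', 'laser'] (min_width=13, slack=4)
Line 5: ['have'] (min_width=4, slack=13)
Total lines: 5

Answer: 5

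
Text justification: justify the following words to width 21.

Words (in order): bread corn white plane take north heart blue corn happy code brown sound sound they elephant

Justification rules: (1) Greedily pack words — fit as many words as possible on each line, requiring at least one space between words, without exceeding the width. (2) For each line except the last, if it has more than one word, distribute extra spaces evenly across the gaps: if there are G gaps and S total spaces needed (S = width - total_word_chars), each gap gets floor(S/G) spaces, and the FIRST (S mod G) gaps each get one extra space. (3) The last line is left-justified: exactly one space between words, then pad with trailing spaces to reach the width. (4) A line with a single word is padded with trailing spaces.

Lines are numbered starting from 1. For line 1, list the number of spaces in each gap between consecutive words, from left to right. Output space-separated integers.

Answer: 4 3

Derivation:
Line 1: ['bread', 'corn', 'white'] (min_width=16, slack=5)
Line 2: ['plane', 'take', 'north'] (min_width=16, slack=5)
Line 3: ['heart', 'blue', 'corn', 'happy'] (min_width=21, slack=0)
Line 4: ['code', 'brown', 'sound'] (min_width=16, slack=5)
Line 5: ['sound', 'they', 'elephant'] (min_width=19, slack=2)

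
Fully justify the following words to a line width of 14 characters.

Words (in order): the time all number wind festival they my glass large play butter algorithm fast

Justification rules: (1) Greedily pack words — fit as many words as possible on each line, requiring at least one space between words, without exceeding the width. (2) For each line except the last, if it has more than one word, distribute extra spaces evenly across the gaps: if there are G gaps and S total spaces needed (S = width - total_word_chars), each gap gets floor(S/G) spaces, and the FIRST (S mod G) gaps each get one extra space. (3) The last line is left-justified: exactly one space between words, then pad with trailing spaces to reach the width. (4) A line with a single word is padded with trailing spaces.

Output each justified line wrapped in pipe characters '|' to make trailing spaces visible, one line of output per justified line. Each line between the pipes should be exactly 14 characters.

Answer: |the  time  all|
|number    wind|
|festival  they|
|my glass large|
|play    butter|
|algorithm fast|

Derivation:
Line 1: ['the', 'time', 'all'] (min_width=12, slack=2)
Line 2: ['number', 'wind'] (min_width=11, slack=3)
Line 3: ['festival', 'they'] (min_width=13, slack=1)
Line 4: ['my', 'glass', 'large'] (min_width=14, slack=0)
Line 5: ['play', 'butter'] (min_width=11, slack=3)
Line 6: ['algorithm', 'fast'] (min_width=14, slack=0)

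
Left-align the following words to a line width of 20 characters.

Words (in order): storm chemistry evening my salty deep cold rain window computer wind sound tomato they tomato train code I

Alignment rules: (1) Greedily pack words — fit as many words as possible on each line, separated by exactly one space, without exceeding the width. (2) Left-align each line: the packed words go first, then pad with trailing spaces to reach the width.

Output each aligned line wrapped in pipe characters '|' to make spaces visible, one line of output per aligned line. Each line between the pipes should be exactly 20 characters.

Answer: |storm chemistry     |
|evening my salty    |
|deep cold rain      |
|window computer wind|
|sound tomato they   |
|tomato train code I |

Derivation:
Line 1: ['storm', 'chemistry'] (min_width=15, slack=5)
Line 2: ['evening', 'my', 'salty'] (min_width=16, slack=4)
Line 3: ['deep', 'cold', 'rain'] (min_width=14, slack=6)
Line 4: ['window', 'computer', 'wind'] (min_width=20, slack=0)
Line 5: ['sound', 'tomato', 'they'] (min_width=17, slack=3)
Line 6: ['tomato', 'train', 'code', 'I'] (min_width=19, slack=1)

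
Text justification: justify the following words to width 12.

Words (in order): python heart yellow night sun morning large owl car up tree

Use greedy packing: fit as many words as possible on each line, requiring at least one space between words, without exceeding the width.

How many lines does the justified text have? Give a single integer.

Answer: 5

Derivation:
Line 1: ['python', 'heart'] (min_width=12, slack=0)
Line 2: ['yellow', 'night'] (min_width=12, slack=0)
Line 3: ['sun', 'morning'] (min_width=11, slack=1)
Line 4: ['large', 'owl'] (min_width=9, slack=3)
Line 5: ['car', 'up', 'tree'] (min_width=11, slack=1)
Total lines: 5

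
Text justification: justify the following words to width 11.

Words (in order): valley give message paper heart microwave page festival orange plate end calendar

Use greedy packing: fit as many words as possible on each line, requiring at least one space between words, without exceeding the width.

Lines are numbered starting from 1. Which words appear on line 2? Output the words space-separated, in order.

Line 1: ['valley', 'give'] (min_width=11, slack=0)
Line 2: ['message'] (min_width=7, slack=4)
Line 3: ['paper', 'heart'] (min_width=11, slack=0)
Line 4: ['microwave'] (min_width=9, slack=2)
Line 5: ['page'] (min_width=4, slack=7)
Line 6: ['festival'] (min_width=8, slack=3)
Line 7: ['orange'] (min_width=6, slack=5)
Line 8: ['plate', 'end'] (min_width=9, slack=2)
Line 9: ['calendar'] (min_width=8, slack=3)

Answer: message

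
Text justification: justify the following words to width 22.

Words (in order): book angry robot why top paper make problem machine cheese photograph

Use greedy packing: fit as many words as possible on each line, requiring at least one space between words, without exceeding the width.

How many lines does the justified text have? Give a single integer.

Answer: 4

Derivation:
Line 1: ['book', 'angry', 'robot', 'why'] (min_width=20, slack=2)
Line 2: ['top', 'paper', 'make', 'problem'] (min_width=22, slack=0)
Line 3: ['machine', 'cheese'] (min_width=14, slack=8)
Line 4: ['photograph'] (min_width=10, slack=12)
Total lines: 4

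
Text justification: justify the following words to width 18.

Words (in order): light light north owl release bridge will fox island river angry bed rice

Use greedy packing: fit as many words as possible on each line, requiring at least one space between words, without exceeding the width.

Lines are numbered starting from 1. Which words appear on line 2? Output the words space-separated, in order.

Line 1: ['light', 'light', 'north'] (min_width=17, slack=1)
Line 2: ['owl', 'release', 'bridge'] (min_width=18, slack=0)
Line 3: ['will', 'fox', 'island'] (min_width=15, slack=3)
Line 4: ['river', 'angry', 'bed'] (min_width=15, slack=3)
Line 5: ['rice'] (min_width=4, slack=14)

Answer: owl release bridge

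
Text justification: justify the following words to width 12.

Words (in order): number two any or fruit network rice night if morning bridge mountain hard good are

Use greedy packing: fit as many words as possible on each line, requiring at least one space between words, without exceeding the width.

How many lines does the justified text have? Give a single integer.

Line 1: ['number', 'two'] (min_width=10, slack=2)
Line 2: ['any', 'or', 'fruit'] (min_width=12, slack=0)
Line 3: ['network', 'rice'] (min_width=12, slack=0)
Line 4: ['night', 'if'] (min_width=8, slack=4)
Line 5: ['morning'] (min_width=7, slack=5)
Line 6: ['bridge'] (min_width=6, slack=6)
Line 7: ['mountain'] (min_width=8, slack=4)
Line 8: ['hard', 'good'] (min_width=9, slack=3)
Line 9: ['are'] (min_width=3, slack=9)
Total lines: 9

Answer: 9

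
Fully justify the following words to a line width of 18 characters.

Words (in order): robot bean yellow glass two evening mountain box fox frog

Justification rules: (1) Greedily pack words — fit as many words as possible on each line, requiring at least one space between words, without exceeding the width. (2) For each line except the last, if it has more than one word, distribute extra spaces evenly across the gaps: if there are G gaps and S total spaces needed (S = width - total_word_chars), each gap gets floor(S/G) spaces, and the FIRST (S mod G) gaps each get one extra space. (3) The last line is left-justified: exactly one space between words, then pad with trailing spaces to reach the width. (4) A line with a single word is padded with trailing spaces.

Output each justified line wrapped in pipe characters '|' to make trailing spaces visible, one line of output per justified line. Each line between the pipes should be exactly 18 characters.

Line 1: ['robot', 'bean', 'yellow'] (min_width=17, slack=1)
Line 2: ['glass', 'two', 'evening'] (min_width=17, slack=1)
Line 3: ['mountain', 'box', 'fox'] (min_width=16, slack=2)
Line 4: ['frog'] (min_width=4, slack=14)

Answer: |robot  bean yellow|
|glass  two evening|
|mountain  box  fox|
|frog              |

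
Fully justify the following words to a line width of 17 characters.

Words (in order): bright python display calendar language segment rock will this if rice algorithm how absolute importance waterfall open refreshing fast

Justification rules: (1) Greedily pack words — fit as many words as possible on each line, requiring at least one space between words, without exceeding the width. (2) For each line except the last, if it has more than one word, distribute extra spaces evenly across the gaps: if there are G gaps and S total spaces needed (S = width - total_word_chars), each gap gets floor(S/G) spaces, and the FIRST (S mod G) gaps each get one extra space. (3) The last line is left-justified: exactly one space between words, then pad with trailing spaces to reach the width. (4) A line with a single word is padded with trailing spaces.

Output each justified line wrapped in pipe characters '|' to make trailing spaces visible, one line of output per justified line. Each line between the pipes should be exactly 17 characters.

Line 1: ['bright', 'python'] (min_width=13, slack=4)
Line 2: ['display', 'calendar'] (min_width=16, slack=1)
Line 3: ['language', 'segment'] (min_width=16, slack=1)
Line 4: ['rock', 'will', 'this', 'if'] (min_width=17, slack=0)
Line 5: ['rice', 'algorithm'] (min_width=14, slack=3)
Line 6: ['how', 'absolute'] (min_width=12, slack=5)
Line 7: ['importance'] (min_width=10, slack=7)
Line 8: ['waterfall', 'open'] (min_width=14, slack=3)
Line 9: ['refreshing', 'fast'] (min_width=15, slack=2)

Answer: |bright     python|
|display  calendar|
|language  segment|
|rock will this if|
|rice    algorithm|
|how      absolute|
|importance       |
|waterfall    open|
|refreshing fast  |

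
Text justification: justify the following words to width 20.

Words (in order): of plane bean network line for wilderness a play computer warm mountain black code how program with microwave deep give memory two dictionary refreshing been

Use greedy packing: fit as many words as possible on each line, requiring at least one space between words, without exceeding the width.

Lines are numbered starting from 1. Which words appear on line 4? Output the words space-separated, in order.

Answer: computer warm

Derivation:
Line 1: ['of', 'plane', 'bean'] (min_width=13, slack=7)
Line 2: ['network', 'line', 'for'] (min_width=16, slack=4)
Line 3: ['wilderness', 'a', 'play'] (min_width=17, slack=3)
Line 4: ['computer', 'warm'] (min_width=13, slack=7)
Line 5: ['mountain', 'black', 'code'] (min_width=19, slack=1)
Line 6: ['how', 'program', 'with'] (min_width=16, slack=4)
Line 7: ['microwave', 'deep', 'give'] (min_width=19, slack=1)
Line 8: ['memory', 'two'] (min_width=10, slack=10)
Line 9: ['dictionary'] (min_width=10, slack=10)
Line 10: ['refreshing', 'been'] (min_width=15, slack=5)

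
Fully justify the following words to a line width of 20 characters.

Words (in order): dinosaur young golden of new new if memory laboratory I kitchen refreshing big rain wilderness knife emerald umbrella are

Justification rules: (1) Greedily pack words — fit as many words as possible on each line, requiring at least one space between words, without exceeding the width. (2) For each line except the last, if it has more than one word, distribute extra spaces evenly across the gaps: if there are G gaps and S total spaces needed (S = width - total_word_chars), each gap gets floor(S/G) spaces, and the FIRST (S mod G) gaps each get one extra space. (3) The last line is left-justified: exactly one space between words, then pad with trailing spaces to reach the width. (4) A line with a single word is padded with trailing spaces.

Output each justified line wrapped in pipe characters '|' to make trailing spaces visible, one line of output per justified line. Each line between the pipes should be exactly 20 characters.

Line 1: ['dinosaur', 'young'] (min_width=14, slack=6)
Line 2: ['golden', 'of', 'new', 'new', 'if'] (min_width=20, slack=0)
Line 3: ['memory', 'laboratory', 'I'] (min_width=19, slack=1)
Line 4: ['kitchen', 'refreshing'] (min_width=18, slack=2)
Line 5: ['big', 'rain', 'wilderness'] (min_width=19, slack=1)
Line 6: ['knife', 'emerald'] (min_width=13, slack=7)
Line 7: ['umbrella', 'are'] (min_width=12, slack=8)

Answer: |dinosaur       young|
|golden of new new if|
|memory  laboratory I|
|kitchen   refreshing|
|big  rain wilderness|
|knife        emerald|
|umbrella are        |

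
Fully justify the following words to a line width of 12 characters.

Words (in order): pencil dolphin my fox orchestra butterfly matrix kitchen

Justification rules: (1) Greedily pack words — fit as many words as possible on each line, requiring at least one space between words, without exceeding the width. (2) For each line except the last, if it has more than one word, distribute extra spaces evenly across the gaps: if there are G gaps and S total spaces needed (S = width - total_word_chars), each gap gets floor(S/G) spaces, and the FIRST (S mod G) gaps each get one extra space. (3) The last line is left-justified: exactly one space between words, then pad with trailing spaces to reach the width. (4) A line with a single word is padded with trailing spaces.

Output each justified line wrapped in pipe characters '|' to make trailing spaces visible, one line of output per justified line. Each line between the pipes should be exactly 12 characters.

Answer: |pencil      |
|dolphin   my|
|fox         |
|orchestra   |
|butterfly   |
|matrix      |
|kitchen     |

Derivation:
Line 1: ['pencil'] (min_width=6, slack=6)
Line 2: ['dolphin', 'my'] (min_width=10, slack=2)
Line 3: ['fox'] (min_width=3, slack=9)
Line 4: ['orchestra'] (min_width=9, slack=3)
Line 5: ['butterfly'] (min_width=9, slack=3)
Line 6: ['matrix'] (min_width=6, slack=6)
Line 7: ['kitchen'] (min_width=7, slack=5)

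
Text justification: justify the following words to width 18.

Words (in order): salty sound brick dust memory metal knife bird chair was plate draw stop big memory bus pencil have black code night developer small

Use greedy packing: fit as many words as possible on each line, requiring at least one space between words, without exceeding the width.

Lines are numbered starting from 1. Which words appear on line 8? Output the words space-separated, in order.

Answer: developer small

Derivation:
Line 1: ['salty', 'sound', 'brick'] (min_width=17, slack=1)
Line 2: ['dust', 'memory', 'metal'] (min_width=17, slack=1)
Line 3: ['knife', 'bird', 'chair'] (min_width=16, slack=2)
Line 4: ['was', 'plate', 'draw'] (min_width=14, slack=4)
Line 5: ['stop', 'big', 'memory'] (min_width=15, slack=3)
Line 6: ['bus', 'pencil', 'have'] (min_width=15, slack=3)
Line 7: ['black', 'code', 'night'] (min_width=16, slack=2)
Line 8: ['developer', 'small'] (min_width=15, slack=3)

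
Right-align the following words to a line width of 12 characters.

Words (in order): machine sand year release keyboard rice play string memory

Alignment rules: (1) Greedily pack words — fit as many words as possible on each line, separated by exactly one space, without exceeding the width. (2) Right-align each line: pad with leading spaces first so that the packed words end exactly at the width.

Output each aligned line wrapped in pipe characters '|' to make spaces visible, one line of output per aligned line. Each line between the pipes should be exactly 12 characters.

Answer: |machine sand|
|year release|
|    keyboard|
|   rice play|
|      string|
|      memory|

Derivation:
Line 1: ['machine', 'sand'] (min_width=12, slack=0)
Line 2: ['year', 'release'] (min_width=12, slack=0)
Line 3: ['keyboard'] (min_width=8, slack=4)
Line 4: ['rice', 'play'] (min_width=9, slack=3)
Line 5: ['string'] (min_width=6, slack=6)
Line 6: ['memory'] (min_width=6, slack=6)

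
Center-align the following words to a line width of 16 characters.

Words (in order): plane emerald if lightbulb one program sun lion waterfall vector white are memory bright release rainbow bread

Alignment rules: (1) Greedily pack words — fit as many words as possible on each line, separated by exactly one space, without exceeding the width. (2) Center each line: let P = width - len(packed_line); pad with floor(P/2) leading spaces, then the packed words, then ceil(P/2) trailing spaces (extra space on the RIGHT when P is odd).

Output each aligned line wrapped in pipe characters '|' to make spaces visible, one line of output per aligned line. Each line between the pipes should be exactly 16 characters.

Answer: |plane emerald if|
| lightbulb one  |
|program sun lion|
|waterfall vector|
|white are memory|
| bright release |
| rainbow bread  |

Derivation:
Line 1: ['plane', 'emerald', 'if'] (min_width=16, slack=0)
Line 2: ['lightbulb', 'one'] (min_width=13, slack=3)
Line 3: ['program', 'sun', 'lion'] (min_width=16, slack=0)
Line 4: ['waterfall', 'vector'] (min_width=16, slack=0)
Line 5: ['white', 'are', 'memory'] (min_width=16, slack=0)
Line 6: ['bright', 'release'] (min_width=14, slack=2)
Line 7: ['rainbow', 'bread'] (min_width=13, slack=3)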